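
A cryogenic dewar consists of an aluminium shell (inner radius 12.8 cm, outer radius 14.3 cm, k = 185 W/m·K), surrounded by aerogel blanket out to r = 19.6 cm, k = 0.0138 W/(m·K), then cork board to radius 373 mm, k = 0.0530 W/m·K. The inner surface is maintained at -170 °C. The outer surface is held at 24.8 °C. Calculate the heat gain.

Series thermal resistances, inner to outer:
  R_aluminium = (1/0.128 − 1/0.143)/(4πk) = 0.8195/(4π·185) = 3.525×10^-4 K/W
  R_aerogel blanket = (1/0.143 − 1/0.196)/(4πk) = 1.891/(4π·0.0138) = 10.90 K/W
  R_cork board = (1/0.196 − 1/0.373)/(4πk) = 2.421/(4π·0.0530) = 3.635 K/W
ΣR = 3.525×10^-4 + 10.90 + 3.635 = 14.54 K/W
Q = ΔT/ΣR = (-170 °C − 24.8 °C)/14.54 = -13.4 W
(Negative Q ⇒ heat flows inward; heat gain = 13.4 W.)

Q = 13.4 W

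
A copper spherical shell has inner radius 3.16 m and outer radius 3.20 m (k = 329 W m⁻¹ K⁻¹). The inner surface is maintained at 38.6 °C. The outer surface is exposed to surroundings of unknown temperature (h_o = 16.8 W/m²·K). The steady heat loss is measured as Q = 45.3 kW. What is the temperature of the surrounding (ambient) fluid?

Series resistances:
  R_copper = (1/3.16 − 1/3.20)/(4πk) = 0.003956/(4π·329) = 9.568×10^-7 K/W
  R_conv,out = 1/(4πr²h) = 1/(4π·3.20²·16.8) = 4.626×10^-4 K/W
ΣR = 4.635×10^-4 K/W
ΔT = Q·ΣR = 45300 × 4.635×10^-4 = 21.00 K
Heat flows outward, so T_out = T_in − ΔT = 38.6 − 21.00 = 17.6 °C

T_out = 17.6 °C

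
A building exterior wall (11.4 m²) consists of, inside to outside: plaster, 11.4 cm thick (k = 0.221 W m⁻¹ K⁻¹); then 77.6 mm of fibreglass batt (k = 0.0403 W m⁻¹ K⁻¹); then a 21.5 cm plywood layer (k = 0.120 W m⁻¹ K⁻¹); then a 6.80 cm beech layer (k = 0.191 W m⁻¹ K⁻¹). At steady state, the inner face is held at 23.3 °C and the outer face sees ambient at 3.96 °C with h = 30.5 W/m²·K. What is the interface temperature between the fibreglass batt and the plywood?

T = 13.1 °C

Treat each layer as a resistance in series:
  R_plaster = L/(kA) = 0.114/(0.221·11.4) = 0.04525 K/W
  R_fibreglass batt = L/(kA) = 0.0776/(0.0403·11.4) = 0.1689 K/W
  R_plywood = L/(kA) = 0.215/(0.120·11.4) = 0.1572 K/W
  R_beech = L/(kA) = 0.0680/(0.191·11.4) = 0.03123 K/W
  R_conv,out = 1/(hA) = 1/(30.5·11.4) = 0.002876 K/W
ΣR = 0.04525 + 0.1689 + 0.1572 + 0.03123 + 0.002876 = 0.4055 K/W
Q = ΔT/ΣR = (23.3 °C − 3.96 °C)/0.4055 = 47.69 W
From the inner boundary to the fibreglass batt/plywood interface, ΣR_partial = 0.2142 K/W.
T_interface = T_in − Q·ΣR_partial = 23.3 °C − (47.69)(0.2142) = 13.1 °C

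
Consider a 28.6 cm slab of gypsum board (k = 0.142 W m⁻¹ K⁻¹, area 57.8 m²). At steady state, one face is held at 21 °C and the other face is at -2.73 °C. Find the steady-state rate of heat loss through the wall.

Q = kA·ΔT/L = 0.142 × 57.8 × |21 °C − -2.73 °C| / 0.286 = 681 W

Q = 681 W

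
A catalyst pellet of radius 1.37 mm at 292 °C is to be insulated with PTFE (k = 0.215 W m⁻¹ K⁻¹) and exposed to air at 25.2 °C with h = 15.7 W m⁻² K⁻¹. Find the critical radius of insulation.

r_cr = 2.74 cm

For a sphere, r_cr = 2k_ins/h = 2·0.215/15.7 = 0.0274 m = 2.74 cm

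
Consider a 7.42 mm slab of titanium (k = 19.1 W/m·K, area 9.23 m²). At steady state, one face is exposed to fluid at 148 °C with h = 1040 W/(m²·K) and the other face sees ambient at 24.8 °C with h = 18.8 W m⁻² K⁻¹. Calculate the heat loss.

Q = 20800 W

Resistance network (inner→outer):
  R_conv,in = 1/(hA) = 1/(1040·9.23) = 1.042×10^-4 K/W
  R_titanium = L/(kA) = 0.00742/(19.1·9.23) = 4.209×10^-5 K/W
  R_conv,out = 1/(hA) = 1/(18.8·9.23) = 0.005763 K/W
ΣR = 1.042×10^-4 + 4.209×10^-5 + 0.005763 = 0.005909 K/W
Q = ΔT/ΣR = (148 °C − 24.8 °C)/0.005909 = 20800 W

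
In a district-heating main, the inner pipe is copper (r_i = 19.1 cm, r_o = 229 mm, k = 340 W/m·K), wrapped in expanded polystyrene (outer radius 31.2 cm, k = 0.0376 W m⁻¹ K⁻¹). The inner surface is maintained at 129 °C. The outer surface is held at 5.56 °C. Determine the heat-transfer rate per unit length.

Treat each layer as a resistance in series:
  R'_copper = ln(0.229/0.191)/(2πk) = 0.1814/(2π·340) = 8.494×10^-5 m·K/W
  R'_expanded polystyrene = ln(0.312/0.229)/(2πk) = 0.3093/(2π·0.0376) = 1.309 m·K/W
ΣR = 8.494×10^-5 + 1.309 = 1.309 m·K/W
Q' = ΔT/ΣR = (129 °C − 5.56 °C)/1.309 = 94.3 W/m

Q' = 94.3 W/m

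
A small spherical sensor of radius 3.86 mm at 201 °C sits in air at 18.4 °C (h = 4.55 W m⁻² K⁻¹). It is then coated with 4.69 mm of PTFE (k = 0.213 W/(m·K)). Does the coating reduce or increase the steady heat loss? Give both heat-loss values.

increases: 0.156 → 0.625 W

Critical radius for a sphere: r_cr = 2k/h = 0.0936 m = 9.36 cm.
Outer radius after coating: r₂ = 0.00386 + 0.00469 = 0.00855 m.
Since r₁ < r_cr and r₂ ≤ r_cr, the coating moves toward the maximum at r_cr — heat loss rises.
Bare: R = 1/(4πr₁²h) = 1174 K/W; Q = 182.6/1174 = 0.156 W.
Coated: R = R_cond + R_conv = 292.3 K/W; Q = 182.6/292.3 = 0.625 W.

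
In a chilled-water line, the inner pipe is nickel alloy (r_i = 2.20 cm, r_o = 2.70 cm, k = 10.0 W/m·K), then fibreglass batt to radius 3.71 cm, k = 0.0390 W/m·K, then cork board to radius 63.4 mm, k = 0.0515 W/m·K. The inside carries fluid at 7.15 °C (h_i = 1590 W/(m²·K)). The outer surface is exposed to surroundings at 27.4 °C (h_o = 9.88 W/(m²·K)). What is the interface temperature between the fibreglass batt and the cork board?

Resistance network (inner→outer):
  R'_conv,in = 1/(2πr h) = 1/(2π·0.0220·1590) = 0.004550 m·K/W
  R'_nickel alloy = ln(0.0270/0.0220)/(2πk) = 0.2048/(2π·10.0) = 0.003259 m·K/W
  R'_fibreglass batt = ln(0.0371/0.0270)/(2πk) = 0.3178/(2π·0.0390) = 1.297 m·K/W
  R'_cork board = ln(0.0634/0.0371)/(2πk) = 0.5358/(2π·0.0515) = 1.656 m·K/W
  R'_conv,out = 1/(2πr h) = 1/(2π·0.0634·9.88) = 0.2541 m·K/W
ΣR = 0.004550 + 0.003259 + 1.297 + 1.656 + 0.2541 = 3.215 m·K/W
Q' = ΔT/ΣR = (7.15 °C − 27.4 °C)/3.215 = -6.299 W/m
From the inner boundary to the fibreglass batt/cork board interface, ΣR_partial = 1.305 m·K/W.
T_interface = T_in − Q'·ΣR_partial = 7.15 °C − (-6.299)(1.305) = 15.4 °C

T = 15.4 °C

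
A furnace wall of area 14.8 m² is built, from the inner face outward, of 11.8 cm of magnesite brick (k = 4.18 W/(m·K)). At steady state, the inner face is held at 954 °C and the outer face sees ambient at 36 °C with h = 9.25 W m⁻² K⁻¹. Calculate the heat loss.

Q = 99.7 kW

Series thermal resistances, inner to outer:
  R_magnesite brick = L/(kA) = 0.118/(4.18·14.8) = 0.001907 K/W
  R_conv,out = 1/(hA) = 1/(9.25·14.8) = 0.007305 K/W
ΣR = 0.001907 + 0.007305 = 0.009212 K/W
Q = ΔT/ΣR = (954 °C − 36 °C)/0.009212 = 99700 W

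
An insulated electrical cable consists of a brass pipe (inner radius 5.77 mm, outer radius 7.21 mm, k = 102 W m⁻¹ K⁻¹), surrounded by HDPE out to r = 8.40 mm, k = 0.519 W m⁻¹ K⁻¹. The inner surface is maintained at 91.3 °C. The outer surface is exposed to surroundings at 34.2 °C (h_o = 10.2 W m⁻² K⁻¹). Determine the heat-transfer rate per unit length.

Resistance network (inner→outer):
  R'_brass = ln(0.00721/0.00577)/(2πk) = 0.2228/(2π·102) = 3.476×10^-4 m·K/W
  R'_HDPE = ln(0.00840/0.00721)/(2πk) = 0.1528/(2π·0.519) = 0.04685 m·K/W
  R'_conv,out = 1/(2πr h) = 1/(2π·0.00840·10.2) = 1.858 m·K/W
ΣR = 3.476×10^-4 + 0.04685 + 1.858 = 1.905 m·K/W
Q' = ΔT/ΣR = (91.3 °C − 34.2 °C)/1.905 = 30.0 W/m

Q' = 30.0 W/m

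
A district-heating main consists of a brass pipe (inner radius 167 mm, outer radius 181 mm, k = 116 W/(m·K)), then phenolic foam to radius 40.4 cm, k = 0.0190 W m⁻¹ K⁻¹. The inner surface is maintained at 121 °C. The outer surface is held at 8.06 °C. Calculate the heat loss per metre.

Resistance network (inner→outer):
  R'_brass = ln(0.181/0.167)/(2πk) = 0.08050/(2π·116) = 1.105×10^-4 m·K/W
  R'_phenolic foam = ln(0.404/0.181)/(2πk) = 0.8029/(2π·0.0190) = 6.726 m·K/W
ΣR = 1.105×10^-4 + 6.726 = 6.726 m·K/W
Q' = ΔT/ΣR = (121 °C − 8.06 °C)/6.726 = 16.8 W/m

Q' = 16.8 W/m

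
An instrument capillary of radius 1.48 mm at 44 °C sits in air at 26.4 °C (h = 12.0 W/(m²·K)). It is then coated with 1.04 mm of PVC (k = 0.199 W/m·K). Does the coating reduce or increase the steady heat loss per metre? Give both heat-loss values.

Critical radius for a cylinder: r_cr = k/h = 0.0166 m = 1.66 cm.
Outer radius after coating: r₂ = 0.00148 + 0.00104 = 0.00252 m.
Since r₁ < r_cr and r₂ ≤ r_cr, the coating moves toward the maximum at r_cr — heat loss rises.
Bare: R = 1/(2πr₁h) = 8.961 m·K/W; Q = 17.6/8.961 = 1.96 W/m.
Coated: R = R_cond + R_conv = 5.689 m·K/W; Q = 17.6/5.689 = 3.09 W/m.

increases: 1.96 → 3.09 W/m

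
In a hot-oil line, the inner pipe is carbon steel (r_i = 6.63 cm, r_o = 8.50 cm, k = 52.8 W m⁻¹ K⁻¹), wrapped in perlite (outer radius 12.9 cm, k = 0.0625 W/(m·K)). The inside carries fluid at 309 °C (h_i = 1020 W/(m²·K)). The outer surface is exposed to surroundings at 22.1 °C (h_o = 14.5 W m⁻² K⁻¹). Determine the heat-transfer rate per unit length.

Q' = 249 W/m

Series thermal resistances, inner to outer:
  R'_conv,in = 1/(2πr h) = 1/(2π·0.0663·1020) = 0.002353 m·K/W
  R'_carbon steel = ln(0.0850/0.0663)/(2πk) = 0.2485/(2π·52.8) = 7.489×10^-4 m·K/W
  R'_perlite = ln(0.129/0.0850)/(2πk) = 0.4172/(2π·0.0625) = 1.062 m·K/W
  R'_conv,out = 1/(2πr h) = 1/(2π·0.129·14.5) = 0.08509 m·K/W
ΣR = 0.002353 + 7.489×10^-4 + 1.062 + 0.08509 = 1.150 m·K/W
Q' = ΔT/ΣR = (309 °C − 22.1 °C)/1.150 = 249 W/m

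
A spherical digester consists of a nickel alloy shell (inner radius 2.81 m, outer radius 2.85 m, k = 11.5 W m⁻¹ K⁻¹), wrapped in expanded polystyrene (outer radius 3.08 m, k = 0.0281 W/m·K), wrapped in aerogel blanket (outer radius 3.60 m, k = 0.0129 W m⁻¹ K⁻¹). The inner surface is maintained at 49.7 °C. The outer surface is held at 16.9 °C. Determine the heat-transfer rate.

Q = 90.2 W

Treat each layer as a resistance in series:
  R_nickel alloy = (1/2.81 − 1/2.85)/(4πk) = 0.004995/(4π·11.5) = 3.456×10^-5 K/W
  R_expanded polystyrene = (1/2.85 − 1/3.08)/(4πk) = 0.02620/(4π·0.0281) = 0.07420 K/W
  R_aerogel blanket = (1/3.08 − 1/3.60)/(4πk) = 0.04690/(4π·0.0129) = 0.2893 K/W
ΣR = 3.456×10^-5 + 0.07420 + 0.2893 = 0.3635 K/W
Q = ΔT/ΣR = (49.7 °C − 16.9 °C)/0.3635 = 90.2 W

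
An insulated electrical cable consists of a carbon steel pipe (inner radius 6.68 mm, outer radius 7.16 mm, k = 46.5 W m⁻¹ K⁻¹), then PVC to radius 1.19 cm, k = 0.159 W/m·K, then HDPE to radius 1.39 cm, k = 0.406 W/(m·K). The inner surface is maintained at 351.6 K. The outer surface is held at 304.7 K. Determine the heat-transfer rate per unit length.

Q' = 82.3 W/m

Resistance network (inner→outer):
  R'_carbon steel = ln(0.00716/0.00668)/(2πk) = 0.06939/(2π·46.5) = 2.375×10^-4 m·K/W
  R'_PVC = ln(0.0119/0.00716)/(2πk) = 0.5080/(2π·0.159) = 0.5085 m·K/W
  R'_HDPE = ln(0.0139/0.0119)/(2πk) = 0.1554/(2π·0.406) = 0.06090 m·K/W
ΣR = 2.375×10^-4 + 0.5085 + 0.06090 = 0.5696 m·K/W
Q' = ΔT/ΣR = (351.6 K − 304.7 K)/0.5696 = 82.3 W/m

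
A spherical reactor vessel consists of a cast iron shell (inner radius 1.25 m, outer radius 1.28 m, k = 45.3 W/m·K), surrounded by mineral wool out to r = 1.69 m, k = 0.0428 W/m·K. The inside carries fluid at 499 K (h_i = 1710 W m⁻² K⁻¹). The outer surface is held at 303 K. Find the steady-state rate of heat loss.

Treat each layer as a resistance in series:
  R_conv,in = 1/(4πr²h) = 1/(4π·1.25²·1710) = 2.978×10^-5 K/W
  R_cast iron = (1/1.25 − 1/1.28)/(4πk) = 0.01875/(4π·45.3) = 3.294×10^-5 K/W
  R_mineral wool = (1/1.28 − 1/1.69)/(4πk) = 0.1895/(4π·0.0428) = 0.3524 K/W
ΣR = 2.978×10^-5 + 3.294×10^-5 + 0.3524 = 0.3525 K/W
Q = ΔT/ΣR = (499 K − 303 K)/0.3525 = 556 W

Q = 556 W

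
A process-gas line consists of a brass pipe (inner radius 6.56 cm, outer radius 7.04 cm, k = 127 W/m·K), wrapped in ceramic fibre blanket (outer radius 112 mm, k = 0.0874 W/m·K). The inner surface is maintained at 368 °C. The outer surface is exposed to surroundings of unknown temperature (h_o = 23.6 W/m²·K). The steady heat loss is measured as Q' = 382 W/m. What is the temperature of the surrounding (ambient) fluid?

T_out = 22.0 °C

Sum the resistances:
  R'_brass = ln(0.0704/0.0656)/(2πk) = 0.07062/(2π·127) = 8.850×10^-5 m·K/W
  R'_ceramic fibre blanket = ln(0.112/0.0704)/(2πk) = 0.4643/(2π·0.0874) = 0.8455 m·K/W
  R'_conv,out = 1/(2πr h) = 1/(2π·0.112·23.6) = 0.06021 m·K/W
ΣR = 0.9058 m·K/W
ΔT = Q'·ΣR = 382 × 0.9058 = 346.0 K
Heat flows outward, so T_out = T_in − ΔT = 368 − 346.0 = 22.0 °C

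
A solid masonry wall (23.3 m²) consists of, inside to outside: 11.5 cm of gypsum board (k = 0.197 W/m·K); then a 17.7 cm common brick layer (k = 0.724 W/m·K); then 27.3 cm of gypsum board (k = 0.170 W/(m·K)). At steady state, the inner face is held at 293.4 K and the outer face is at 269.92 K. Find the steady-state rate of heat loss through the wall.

Resistance network (inner→outer):
  R_gypsum board = L/(kA) = 0.115/(0.197·23.3) = 0.02505 K/W
  R_common brick = L/(kA) = 0.177/(0.724·23.3) = 0.01049 K/W
  R_gypsum board = L/(kA) = 0.273/(0.170·23.3) = 0.06892 K/W
ΣR = 0.02505 + 0.01049 + 0.06892 = 0.1045 K/W
Q = ΔT/ΣR = (293.4 K − 269.92 K)/0.1045 = 225 W

Q = 225 W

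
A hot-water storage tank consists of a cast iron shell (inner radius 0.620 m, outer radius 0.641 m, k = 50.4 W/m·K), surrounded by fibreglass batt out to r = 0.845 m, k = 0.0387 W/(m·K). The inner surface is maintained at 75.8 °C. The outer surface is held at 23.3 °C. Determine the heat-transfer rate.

Q = 67.8 W

Resistance network (inner→outer):
  R_cast iron = (1/0.620 − 1/0.641)/(4πk) = 0.05284/(4π·50.4) = 8.343×10^-5 K/W
  R_fibreglass batt = (1/0.641 − 1/0.845)/(4πk) = 0.3766/(4π·0.0387) = 0.7745 K/W
ΣR = 8.343×10^-5 + 0.7745 = 0.7746 K/W
Q = ΔT/ΣR = (75.8 °C − 23.3 °C)/0.7746 = 67.8 W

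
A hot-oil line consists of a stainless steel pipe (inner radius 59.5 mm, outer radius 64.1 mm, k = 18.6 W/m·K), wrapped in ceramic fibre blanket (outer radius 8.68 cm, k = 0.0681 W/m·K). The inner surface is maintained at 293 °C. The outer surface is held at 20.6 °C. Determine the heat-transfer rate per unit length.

Q' = 384 W/m

Resistance network (inner→outer):
  R'_stainless steel = ln(0.0641/0.0595)/(2πk) = 0.07447/(2π·18.6) = 6.372×10^-4 m·K/W
  R'_ceramic fibre blanket = ln(0.0868/0.0641)/(2πk) = 0.3032/(2π·0.0681) = 0.7085 m·K/W
ΣR = 6.372×10^-4 + 0.7085 = 0.7091 m·K/W
Q' = ΔT/ΣR = (293 °C − 20.6 °C)/0.7091 = 384 W/m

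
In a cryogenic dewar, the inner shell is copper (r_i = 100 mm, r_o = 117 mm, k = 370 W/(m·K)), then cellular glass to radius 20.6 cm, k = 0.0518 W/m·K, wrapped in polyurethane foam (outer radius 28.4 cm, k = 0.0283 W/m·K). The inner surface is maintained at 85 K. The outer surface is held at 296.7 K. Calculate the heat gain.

Q = 22.5 W

Treat each layer as a resistance in series:
  R_copper = (1/0.100 − 1/0.117)/(4πk) = 1.453/(4π·370) = 3.125×10^-4 K/W
  R_cellular glass = (1/0.117 − 1/0.206)/(4πk) = 3.693/(4π·0.0518) = 5.673 K/W
  R_polyurethane foam = (1/0.206 − 1/0.284)/(4πk) = 1.333/(4π·0.0283) = 3.749 K/W
ΣR = 3.125×10^-4 + 5.673 + 3.749 = 9.422 K/W
Q = ΔT/ΣR = (85 K − 296.7 K)/9.422 = -22.5 W
(Negative Q ⇒ heat flows inward; heat gain = 22.5 W.)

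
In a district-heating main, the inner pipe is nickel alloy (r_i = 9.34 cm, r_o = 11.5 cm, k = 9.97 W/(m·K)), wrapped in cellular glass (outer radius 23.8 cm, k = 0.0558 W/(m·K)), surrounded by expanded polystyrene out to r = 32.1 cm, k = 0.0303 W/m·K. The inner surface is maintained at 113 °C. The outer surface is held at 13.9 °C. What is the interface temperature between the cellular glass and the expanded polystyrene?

T = 56.6 °C

Treat each layer as a resistance in series:
  R'_nickel alloy = ln(0.115/0.0934)/(2πk) = 0.2080/(2π·9.97) = 0.003321 m·K/W
  R'_cellular glass = ln(0.238/0.115)/(2πk) = 0.7273/(2π·0.0558) = 2.075 m·K/W
  R'_expanded polystyrene = ln(0.321/0.238)/(2πk) = 0.2992/(2π·0.0303) = 1.571 m·K/W
ΣR = 0.003321 + 2.075 + 1.571 = 3.649 m·K/W
Q' = ΔT/ΣR = (113 °C − 13.9 °C)/3.649 = 27.16 W/m
From the inner boundary to the cellular glass/expanded polystyrene interface, ΣR_partial = 2.078 m·K/W.
T_interface = T_in − Q'·ΣR_partial = 113 °C − (27.16)(2.078) = 56.6 °C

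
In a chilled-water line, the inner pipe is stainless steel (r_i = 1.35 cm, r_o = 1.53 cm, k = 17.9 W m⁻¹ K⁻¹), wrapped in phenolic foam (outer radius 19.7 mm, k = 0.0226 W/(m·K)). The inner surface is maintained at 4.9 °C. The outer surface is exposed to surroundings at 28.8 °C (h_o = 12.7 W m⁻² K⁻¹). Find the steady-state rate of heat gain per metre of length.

Q' = 9.89 W/m

Resistance network (inner→outer):
  R'_stainless steel = ln(0.0153/0.0135)/(2πk) = 0.1252/(2π·17.9) = 0.001113 m·K/W
  R'_phenolic foam = ln(0.0197/0.0153)/(2πk) = 0.2528/(2π·0.0226) = 1.780 m·K/W
  R'_conv,out = 1/(2πr h) = 1/(2π·0.0197·12.7) = 0.6361 m·K/W
ΣR = 0.001113 + 1.780 + 0.6361 = 2.417 m·K/W
Q' = ΔT/ΣR = (4.9 °C − 28.8 °C)/2.417 = -9.89 W/m
(Negative Q' ⇒ heat flows inward; heat gain = 9.89 W/m.)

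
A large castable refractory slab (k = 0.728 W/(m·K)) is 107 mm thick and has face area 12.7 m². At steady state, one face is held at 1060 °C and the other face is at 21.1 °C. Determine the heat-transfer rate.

Q = kA·ΔT/L = 0.728 × 12.7 × |1060 °C − 21.1 °C| / 0.107 = 89800 W

Q = 89800 W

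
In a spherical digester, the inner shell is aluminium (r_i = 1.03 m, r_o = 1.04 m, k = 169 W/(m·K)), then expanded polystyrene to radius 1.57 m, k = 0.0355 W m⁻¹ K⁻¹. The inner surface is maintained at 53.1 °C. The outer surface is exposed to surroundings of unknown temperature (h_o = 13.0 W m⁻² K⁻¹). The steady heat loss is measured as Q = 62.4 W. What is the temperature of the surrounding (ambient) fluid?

Series resistances:
  R_aluminium = (1/1.03 − 1/1.04)/(4πk) = 0.009335/(4π·169) = 4.396×10^-6 K/W
  R_expanded polystyrene = (1/1.04 − 1/1.57)/(4πk) = 0.3246/(4π·0.0355) = 0.7276 K/W
  R_conv,out = 1/(4πr²h) = 1/(4π·1.57²·13.0) = 0.002483 K/W
ΣR = 0.7301 K/W
ΔT = Q·ΣR = 62.4 × 0.7301 = 45.56 K
Heat flows outward, so T_out = T_in − ΔT = 53.1 − 45.56 = 7.54 °C

T_out = 7.54 °C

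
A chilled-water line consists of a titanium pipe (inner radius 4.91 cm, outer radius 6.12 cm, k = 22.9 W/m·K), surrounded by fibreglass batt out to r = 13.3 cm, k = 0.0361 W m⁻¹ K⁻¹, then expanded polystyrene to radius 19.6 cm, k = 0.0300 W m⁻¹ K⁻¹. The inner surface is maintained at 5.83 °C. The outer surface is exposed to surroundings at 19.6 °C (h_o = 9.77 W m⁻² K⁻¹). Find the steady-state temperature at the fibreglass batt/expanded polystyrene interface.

T = 14.3 °C

Resistance network (inner→outer):
  R'_titanium = ln(0.0612/0.0491)/(2πk) = 0.2203/(2π·22.9) = 0.001531 m·K/W
  R'_fibreglass batt = ln(0.133/0.0612)/(2πk) = 0.7762/(2π·0.0361) = 3.422 m·K/W
  R'_expanded polystyrene = ln(0.196/0.133)/(2πk) = 0.3878/(2π·0.0300) = 2.057 m·K/W
  R'_conv,out = 1/(2πr h) = 1/(2π·0.196·9.77) = 0.08311 m·K/W
ΣR = 0.001531 + 3.422 + 2.057 + 0.08311 = 5.564 m·K/W
Q' = ΔT/ΣR = (5.83 °C − 19.6 °C)/5.564 = -2.475 W/m
From the inner boundary to the fibreglass batt/expanded polystyrene interface, ΣR_partial = 3.424 m·K/W.
T_interface = T_in − Q'·ΣR_partial = 5.83 °C − (-2.475)(3.424) = 14.3 °C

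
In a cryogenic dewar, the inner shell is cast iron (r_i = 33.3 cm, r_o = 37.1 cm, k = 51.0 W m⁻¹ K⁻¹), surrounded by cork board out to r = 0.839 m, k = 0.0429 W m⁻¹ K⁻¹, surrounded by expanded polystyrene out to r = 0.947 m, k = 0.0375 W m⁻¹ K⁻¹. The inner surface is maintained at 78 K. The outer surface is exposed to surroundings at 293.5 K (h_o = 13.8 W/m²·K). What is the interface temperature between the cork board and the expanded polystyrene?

Series thermal resistances, inner to outer:
  R_cast iron = (1/0.333 − 1/0.371)/(4πk) = 0.3076/(4π·51.0) = 4.799×10^-4 K/W
  R_cork board = (1/0.371 − 1/0.839)/(4πk) = 1.504/(4π·0.0429) = 2.789 K/W
  R_expanded polystyrene = (1/0.839 − 1/0.947)/(4πk) = 0.1359/(4π·0.0375) = 0.2885 K/W
  R_conv,out = 1/(4πr²h) = 1/(4π·0.947²·13.8) = 0.006430 K/W
ΣR = 4.799×10^-4 + 2.789 + 0.2885 + 0.006430 = 3.084 K/W
Q = ΔT/ΣR = (78 K − 293.5 K)/3.084 = -69.88 W
From the inner boundary to the cork board/expanded polystyrene interface, ΣR_partial = 2.789 K/W.
T_interface = T_in − Q·ΣR_partial = 78 K − (-69.88)(2.789) = 272.9 K

T = 272.9 K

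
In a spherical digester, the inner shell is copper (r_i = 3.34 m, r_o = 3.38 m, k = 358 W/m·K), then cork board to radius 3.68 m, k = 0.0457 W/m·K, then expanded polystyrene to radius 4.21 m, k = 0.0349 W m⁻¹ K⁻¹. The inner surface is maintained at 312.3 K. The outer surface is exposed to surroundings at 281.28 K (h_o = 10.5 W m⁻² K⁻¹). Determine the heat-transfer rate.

Q = 258 W

Treat each layer as a resistance in series:
  R_copper = (1/3.34 − 1/3.38)/(4πk) = 0.003543/(4π·358) = 7.876×10^-7 K/W
  R_cork board = (1/3.38 − 1/3.68)/(4πk) = 0.02412/(4π·0.0457) = 0.04200 K/W
  R_expanded polystyrene = (1/3.68 − 1/4.21)/(4πk) = 0.03421/(4π·0.0349) = 0.07800 K/W
  R_conv,out = 1/(4πr²h) = 1/(4π·4.21²·10.5) = 4.276×10^-4 K/W
ΣR = 7.876×10^-7 + 0.04200 + 0.07800 + 4.276×10^-4 = 0.1204 K/W
Q = ΔT/ΣR = (312.3 K − 281.28 K)/0.1204 = 258 W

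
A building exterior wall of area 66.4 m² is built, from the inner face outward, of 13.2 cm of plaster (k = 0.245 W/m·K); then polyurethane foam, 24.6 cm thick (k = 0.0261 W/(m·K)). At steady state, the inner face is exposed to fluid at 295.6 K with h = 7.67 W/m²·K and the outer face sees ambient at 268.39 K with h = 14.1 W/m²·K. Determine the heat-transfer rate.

Q = 178 W

Resistance network (inner→outer):
  R_conv,in = 1/(hA) = 1/(7.67·66.4) = 0.001964 K/W
  R_plaster = L/(kA) = 0.132/(0.245·66.4) = 0.008114 K/W
  R_polyurethane foam = L/(kA) = 0.246/(0.0261·66.4) = 0.1419 K/W
  R_conv,out = 1/(hA) = 1/(14.1·66.4) = 0.001068 K/W
ΣR = 0.001964 + 0.008114 + 0.1419 + 0.001068 = 0.1530 K/W
Q = ΔT/ΣR = (295.6 K − 268.39 K)/0.1530 = 178 W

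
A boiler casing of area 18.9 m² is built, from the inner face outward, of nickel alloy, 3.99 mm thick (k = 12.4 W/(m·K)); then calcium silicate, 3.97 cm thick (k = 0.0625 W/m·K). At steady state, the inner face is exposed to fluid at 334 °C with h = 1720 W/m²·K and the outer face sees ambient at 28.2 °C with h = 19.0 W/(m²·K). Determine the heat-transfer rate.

Resistance network (inner→outer):
  R_conv,in = 1/(hA) = 1/(1720·18.9) = 3.076×10^-5 K/W
  R_nickel alloy = L/(kA) = 0.00399/(12.4·18.9) = 1.703×10^-5 K/W
  R_calcium silicate = L/(kA) = 0.0397/(0.0625·18.9) = 0.03361 K/W
  R_conv,out = 1/(hA) = 1/(19.0·18.9) = 0.002785 K/W
ΣR = 3.076×10^-5 + 1.703×10^-5 + 0.03361 + 0.002785 = 0.03644 K/W
Q = ΔT/ΣR = (334 °C − 28.2 °C)/0.03644 = 8390 W

Q = 8.39 kW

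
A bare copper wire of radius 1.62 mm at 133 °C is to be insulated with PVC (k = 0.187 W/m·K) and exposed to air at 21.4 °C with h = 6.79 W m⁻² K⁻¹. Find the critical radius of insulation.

r_cr = 2.75 cm

For a cylinder, r_cr = k_ins/h = 0.187/6.79 = 0.0275 m = 2.75 cm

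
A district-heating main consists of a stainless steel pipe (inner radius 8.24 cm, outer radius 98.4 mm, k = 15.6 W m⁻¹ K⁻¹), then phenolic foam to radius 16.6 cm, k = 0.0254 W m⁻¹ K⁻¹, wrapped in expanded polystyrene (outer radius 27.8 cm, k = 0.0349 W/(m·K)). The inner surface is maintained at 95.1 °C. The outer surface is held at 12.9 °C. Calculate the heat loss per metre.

Q' = 14.6 W/m

Treat each layer as a resistance in series:
  R'_stainless steel = ln(0.0984/0.0824)/(2πk) = 0.1775/(2π·15.6) = 0.001810 m·K/W
  R'_phenolic foam = ln(0.166/0.0984)/(2πk) = 0.5229/(2π·0.0254) = 3.277 m·K/W
  R'_expanded polystyrene = ln(0.278/0.166)/(2πk) = 0.5156/(2π·0.0349) = 2.351 m·K/W
ΣR = 0.001810 + 3.277 + 2.351 = 5.630 m·K/W
Q' = ΔT/ΣR = (95.1 °C − 12.9 °C)/5.630 = 14.6 W/m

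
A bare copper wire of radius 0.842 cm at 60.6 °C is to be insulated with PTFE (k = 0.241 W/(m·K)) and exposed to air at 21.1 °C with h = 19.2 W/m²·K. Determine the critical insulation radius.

For a cylinder, r_cr = k_ins/h = 0.241/19.2 = 0.0126 m = 1.26 cm

r_cr = 1.26 cm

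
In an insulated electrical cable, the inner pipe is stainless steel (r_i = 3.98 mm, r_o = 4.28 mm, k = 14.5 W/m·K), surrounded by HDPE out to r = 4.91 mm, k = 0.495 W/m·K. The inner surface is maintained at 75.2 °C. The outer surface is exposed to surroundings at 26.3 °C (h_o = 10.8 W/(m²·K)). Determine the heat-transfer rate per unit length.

Q' = 16.1 W/m

Resistance network (inner→outer):
  R'_stainless steel = ln(0.00428/0.00398)/(2πk) = 0.07267/(2π·14.5) = 7.977×10^-4 m·K/W
  R'_HDPE = ln(0.00491/0.00428)/(2πk) = 0.1373/(2π·0.495) = 0.04415 m·K/W
  R'_conv,out = 1/(2πr h) = 1/(2π·0.00491·10.8) = 3.001 m·K/W
ΣR = 7.977×10^-4 + 0.04415 + 3.001 = 3.046 m·K/W
Q' = ΔT/ΣR = (75.2 °C − 26.3 °C)/3.046 = 16.1 W/m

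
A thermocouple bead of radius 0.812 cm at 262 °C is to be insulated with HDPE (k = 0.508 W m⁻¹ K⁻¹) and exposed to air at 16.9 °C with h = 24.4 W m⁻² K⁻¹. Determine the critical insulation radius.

For a sphere, r_cr = 2k_ins/h = 2·0.508/24.4 = 0.0416 m = 4.16 cm

r_cr = 4.16 cm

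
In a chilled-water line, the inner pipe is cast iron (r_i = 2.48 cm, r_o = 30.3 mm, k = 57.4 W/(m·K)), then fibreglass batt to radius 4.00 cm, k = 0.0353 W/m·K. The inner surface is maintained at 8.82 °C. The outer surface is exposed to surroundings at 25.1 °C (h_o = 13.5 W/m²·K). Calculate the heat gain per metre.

Series thermal resistances, inner to outer:
  R'_cast iron = ln(0.0303/0.0248)/(2πk) = 0.2003/(2π·57.4) = 5.554×10^-4 m·K/W
  R'_fibreglass batt = ln(0.0400/0.0303)/(2πk) = 0.2777/(2π·0.0353) = 1.252 m·K/W
  R'_conv,out = 1/(2πr h) = 1/(2π·0.0400·13.5) = 0.2947 m·K/W
ΣR = 5.554×10^-4 + 1.252 + 0.2947 = 1.547 m·K/W
Q' = ΔT/ΣR = (8.82 °C − 25.1 °C)/1.547 = -10.5 W/m
(Negative Q' ⇒ heat flows inward; heat gain = 10.5 W/m.)

Q' = 10.5 W/m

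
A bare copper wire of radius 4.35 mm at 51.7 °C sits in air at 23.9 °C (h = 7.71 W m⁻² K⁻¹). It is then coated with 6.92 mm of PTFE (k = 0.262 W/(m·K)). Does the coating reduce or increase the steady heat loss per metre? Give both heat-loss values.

increases: 5.86 → 11.5 W/m

Critical radius for a cylinder: r_cr = k/h = 0.0340 m = 3.40 cm.
Outer radius after coating: r₂ = 0.00435 + 0.00692 = 0.01127 m.
Since r₁ < r_cr and r₂ ≤ r_cr, the coating moves toward the maximum at r_cr — heat loss rises.
Bare: R = 1/(2πr₁h) = 4.745 m·K/W; Q = 27.8/4.745 = 5.86 W/m.
Coated: R = R_cond + R_conv = 2.410 m·K/W; Q = 27.8/2.410 = 11.5 W/m.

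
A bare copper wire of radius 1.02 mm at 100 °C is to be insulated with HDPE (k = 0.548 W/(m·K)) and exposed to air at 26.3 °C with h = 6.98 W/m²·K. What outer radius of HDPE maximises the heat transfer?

r_cr = 7.85 cm

For a cylinder, r_cr = k_ins/h = 0.548/6.98 = 0.0785 m = 7.85 cm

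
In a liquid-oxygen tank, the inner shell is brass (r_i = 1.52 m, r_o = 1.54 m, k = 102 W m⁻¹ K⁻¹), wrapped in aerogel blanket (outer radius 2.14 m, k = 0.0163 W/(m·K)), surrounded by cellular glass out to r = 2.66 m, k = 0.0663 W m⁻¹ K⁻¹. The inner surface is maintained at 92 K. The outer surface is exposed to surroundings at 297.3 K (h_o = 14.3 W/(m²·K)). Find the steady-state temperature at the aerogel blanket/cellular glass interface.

T = 274.6 K

Resistance network (inner→outer):
  R_brass = (1/1.52 − 1/1.54)/(4πk) = 0.008544/(4π·102) = 6.666×10^-6 K/W
  R_aerogel blanket = (1/1.54 − 1/2.14)/(4πk) = 0.1821/(4π·0.0163) = 0.8888 K/W
  R_cellular glass = (1/2.14 − 1/2.66)/(4πk) = 0.09135/(4π·0.0663) = 0.1096 K/W
  R_conv,out = 1/(4πr²h) = 1/(4π·2.66²·14.3) = 7.865×10^-4 K/W
ΣR = 6.666×10^-6 + 0.8888 + 0.1096 + 7.865×10^-4 = 0.9992 K/W
Q = ΔT/ΣR = (92 K − 297.3 K)/0.9992 = -205.5 W
From the inner boundary to the aerogel blanket/cellular glass interface, ΣR_partial = 0.8888 K/W.
T_interface = T_in − Q·ΣR_partial = 92 K − (-205.5)(0.8888) = 274.6 K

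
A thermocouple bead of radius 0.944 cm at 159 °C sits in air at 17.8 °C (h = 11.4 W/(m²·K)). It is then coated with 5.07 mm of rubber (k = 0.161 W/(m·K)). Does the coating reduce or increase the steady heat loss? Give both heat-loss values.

Critical radius for a sphere: r_cr = 2k/h = 0.0282 m = 2.82 cm.
Outer radius after coating: r₂ = 0.00944 + 0.00507 = 0.01451 m.
Since r₁ < r_cr and r₂ ≤ r_cr, the coating moves toward the maximum at r_cr — heat loss rises.
Bare: R = 1/(4πr₁²h) = 78.33 K/W; Q = 141.2/78.33 = 1.80 W.
Coated: R = R_cond + R_conv = 51.45 K/W; Q = 141.2/51.45 = 2.74 W.

increases: 1.80 → 2.74 W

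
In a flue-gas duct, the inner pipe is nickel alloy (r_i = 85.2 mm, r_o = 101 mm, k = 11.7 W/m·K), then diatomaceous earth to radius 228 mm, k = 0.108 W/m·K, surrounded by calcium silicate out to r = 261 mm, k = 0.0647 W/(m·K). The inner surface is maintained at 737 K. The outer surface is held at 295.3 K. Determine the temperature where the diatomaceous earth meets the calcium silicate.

Treat each layer as a resistance in series:
  R'_nickel alloy = ln(0.101/0.0852)/(2πk) = 0.1701/(2π·11.7) = 0.002314 m·K/W
  R'_diatomaceous earth = ln(0.228/0.101)/(2πk) = 0.8142/(2π·0.108) = 1.200 m·K/W
  R'_calcium silicate = ln(0.261/0.228)/(2πk) = 0.1352/(2π·0.0647) = 0.3325 m·K/W
ΣR = 0.002314 + 1.200 + 0.3325 = 1.535 m·K/W
Q' = ΔT/ΣR = (737 K − 295.3 K)/1.535 = 287.8 W/m
From the inner boundary to the diatomaceous earth/calcium silicate interface, ΣR_partial = 1.202 m·K/W.
T_interface = T_in − Q'·ΣR_partial = 737 K − (287.8)(1.202) = 391 K

T = 391 K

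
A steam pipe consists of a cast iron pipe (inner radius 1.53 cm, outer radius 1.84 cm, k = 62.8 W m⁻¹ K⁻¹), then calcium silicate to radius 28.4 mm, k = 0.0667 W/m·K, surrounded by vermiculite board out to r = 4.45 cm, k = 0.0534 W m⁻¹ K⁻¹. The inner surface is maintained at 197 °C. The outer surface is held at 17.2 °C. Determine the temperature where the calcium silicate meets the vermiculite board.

T = 119 °C

Treat each layer as a resistance in series:
  R'_cast iron = ln(0.0184/0.0153)/(2πk) = 0.1845/(2π·62.8) = 4.676×10^-4 m·K/W
  R'_calcium silicate = ln(0.0284/0.0184)/(2πk) = 0.4340/(2π·0.0667) = 1.036 m·K/W
  R'_vermiculite board = ln(0.0445/0.0284)/(2πk) = 0.4491/(2π·0.0534) = 1.339 m·K/W
ΣR = 4.676×10^-4 + 1.036 + 1.339 = 2.375 m·K/W
Q' = ΔT/ΣR = (197 °C − 17.2 °C)/2.375 = 75.71 W/m
From the inner boundary to the calcium silicate/vermiculite board interface, ΣR_partial = 1.036 m·K/W.
T_interface = T_in − Q'·ΣR_partial = 197 °C − (75.71)(1.036) = 119 °C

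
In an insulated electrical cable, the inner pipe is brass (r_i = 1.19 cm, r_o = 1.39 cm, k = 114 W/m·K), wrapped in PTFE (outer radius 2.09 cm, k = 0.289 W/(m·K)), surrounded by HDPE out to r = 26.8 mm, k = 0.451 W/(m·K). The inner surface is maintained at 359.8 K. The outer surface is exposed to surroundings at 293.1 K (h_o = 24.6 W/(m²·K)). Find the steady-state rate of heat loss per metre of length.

Resistance network (inner→outer):
  R'_brass = ln(0.0139/0.0119)/(2πk) = 0.1554/(2π·114) = 2.169×10^-4 m·K/W
  R'_PTFE = ln(0.0209/0.0139)/(2πk) = 0.4079/(2π·0.289) = 0.2246 m·K/W
  R'_HDPE = ln(0.0268/0.0209)/(2πk) = 0.2487/(2π·0.451) = 0.08775 m·K/W
  R'_conv,out = 1/(2πr h) = 1/(2π·0.0268·24.6) = 0.2414 m·K/W
ΣR = 2.169×10^-4 + 0.2246 + 0.08775 + 0.2414 = 0.5540 m·K/W
Q' = ΔT/ΣR = (359.8 K − 293.1 K)/0.5540 = 120 W/m

Q' = 120 W/m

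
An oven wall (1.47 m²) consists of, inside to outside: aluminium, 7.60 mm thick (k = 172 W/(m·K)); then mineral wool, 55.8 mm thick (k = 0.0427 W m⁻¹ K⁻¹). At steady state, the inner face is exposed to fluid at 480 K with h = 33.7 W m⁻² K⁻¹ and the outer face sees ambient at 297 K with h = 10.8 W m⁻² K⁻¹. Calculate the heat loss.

Treat each layer as a resistance in series:
  R_conv,in = 1/(hA) = 1/(33.7·1.47) = 0.02019 K/W
  R_aluminium = L/(kA) = 0.00760/(172·1.47) = 3.006×10^-5 K/W
  R_mineral wool = L/(kA) = 0.0558/(0.0427·1.47) = 0.8890 K/W
  R_conv,out = 1/(hA) = 1/(10.8·1.47) = 0.06299 K/W
ΣR = 0.02019 + 3.006×10^-5 + 0.8890 + 0.06299 = 0.9722 K/W
Q = ΔT/ΣR = (480 K − 297 K)/0.9722 = 188 W

Q = 188 W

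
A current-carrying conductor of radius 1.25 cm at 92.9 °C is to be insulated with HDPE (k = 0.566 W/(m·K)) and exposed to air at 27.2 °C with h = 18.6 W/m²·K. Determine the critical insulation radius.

r_cr = 3.04 cm

For a cylinder, r_cr = k_ins/h = 0.566/18.6 = 0.0304 m = 3.04 cm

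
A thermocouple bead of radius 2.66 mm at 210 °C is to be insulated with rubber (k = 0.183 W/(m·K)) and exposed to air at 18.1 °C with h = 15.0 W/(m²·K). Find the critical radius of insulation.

For a sphere, r_cr = 2k_ins/h = 2·0.183/15.0 = 0.0244 m = 2.44 cm

r_cr = 2.44 cm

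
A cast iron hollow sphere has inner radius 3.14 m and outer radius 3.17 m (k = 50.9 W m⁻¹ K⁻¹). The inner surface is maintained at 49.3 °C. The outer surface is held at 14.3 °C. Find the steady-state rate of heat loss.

Q = 4πk·ΔT/(1/r₁ − 1/r₂) = 4π × 50.9 × 35 / (1/3.14 − 1/3.17) = 7.43×10^6 W

Q = 7430 kW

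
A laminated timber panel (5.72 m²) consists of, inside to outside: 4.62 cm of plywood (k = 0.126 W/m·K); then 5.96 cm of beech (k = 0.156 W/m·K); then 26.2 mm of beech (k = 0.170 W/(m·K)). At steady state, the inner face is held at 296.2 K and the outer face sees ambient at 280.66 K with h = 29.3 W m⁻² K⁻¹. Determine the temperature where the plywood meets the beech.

Series thermal resistances, inner to outer:
  R_plywood = L/(kA) = 0.0462/(0.126·5.72) = 0.06410 K/W
  R_beech = L/(kA) = 0.0596/(0.156·5.72) = 0.06679 K/W
  R_beech = L/(kA) = 0.0262/(0.170·5.72) = 0.02694 K/W
  R_conv,out = 1/(hA) = 1/(29.3·5.72) = 0.005967 K/W
ΣR = 0.06410 + 0.06679 + 0.02694 + 0.005967 = 0.1638 K/W
Q = ΔT/ΣR = (296.2 K − 280.66 K)/0.1638 = 94.87 W
From the inner boundary to the plywood/beech interface, ΣR_partial = 0.06410 K/W.
T_interface = T_in − Q·ΣR_partial = 296.2 K − (94.87)(0.06410) = 290.1 K

T = 290.1 K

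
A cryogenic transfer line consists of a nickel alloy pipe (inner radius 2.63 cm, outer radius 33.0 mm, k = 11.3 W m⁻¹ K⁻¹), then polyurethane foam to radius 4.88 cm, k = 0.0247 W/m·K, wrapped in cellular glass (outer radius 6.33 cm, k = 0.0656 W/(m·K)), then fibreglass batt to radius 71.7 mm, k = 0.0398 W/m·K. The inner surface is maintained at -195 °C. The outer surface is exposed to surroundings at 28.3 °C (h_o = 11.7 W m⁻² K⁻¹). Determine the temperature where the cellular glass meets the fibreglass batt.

T = -11.7 °C

Series thermal resistances, inner to outer:
  R'_nickel alloy = ln(0.0330/0.0263)/(2πk) = 0.2269/(2π·11.3) = 0.003196 m·K/W
  R'_polyurethane foam = ln(0.0488/0.0330)/(2πk) = 0.3912/(2π·0.0247) = 2.521 m·K/W
  R'_cellular glass = ln(0.0633/0.0488)/(2πk) = 0.2602/(2π·0.0656) = 0.6312 m·K/W
  R'_fibreglass batt = ln(0.0717/0.0633)/(2πk) = 0.1246/(2π·0.0398) = 0.4983 m·K/W
  R'_conv,out = 1/(2πr h) = 1/(2π·0.0717·11.7) = 0.1897 m·K/W
ΣR = 0.003196 + 2.521 + 0.6312 + 0.4983 + 0.1897 = 3.843 m·K/W
Q' = ΔT/ΣR = (-195 °C − 28.3 °C)/3.843 = -58.11 W/m
From the inner boundary to the cellular glass/fibreglass batt interface, ΣR_partial = 3.155 m·K/W.
T_interface = T_in − Q'·ΣR_partial = -195 °C − (-58.11)(3.155) = -11.7 °C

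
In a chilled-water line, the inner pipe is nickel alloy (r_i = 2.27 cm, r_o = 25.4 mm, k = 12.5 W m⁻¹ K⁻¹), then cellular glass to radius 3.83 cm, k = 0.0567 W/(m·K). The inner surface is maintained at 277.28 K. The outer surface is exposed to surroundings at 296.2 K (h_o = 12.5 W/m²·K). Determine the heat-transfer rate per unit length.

Q' = 12.7 W/m

Series thermal resistances, inner to outer:
  R'_nickel alloy = ln(0.0254/0.0227)/(2πk) = 0.1124/(2π·12.5) = 0.001431 m·K/W
  R'_cellular glass = ln(0.0383/0.0254)/(2πk) = 0.4107/(2π·0.0567) = 1.153 m·K/W
  R'_conv,out = 1/(2πr h) = 1/(2π·0.0383·12.5) = 0.3324 m·K/W
ΣR = 0.001431 + 1.153 + 0.3324 = 1.487 m·K/W
Q' = ΔT/ΣR = (277.28 K − 296.2 K)/1.487 = -12.7 W/m
(Negative Q' ⇒ heat flows inward; heat gain = 12.7 W/m.)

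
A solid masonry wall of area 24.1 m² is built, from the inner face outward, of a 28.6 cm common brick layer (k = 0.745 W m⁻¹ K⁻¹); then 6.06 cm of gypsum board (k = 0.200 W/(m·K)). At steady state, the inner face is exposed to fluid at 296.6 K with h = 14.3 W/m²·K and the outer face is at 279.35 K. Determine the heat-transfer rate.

Q = 549 W

Resistance network (inner→outer):
  R_conv,in = 1/(hA) = 1/(14.3·24.1) = 0.002902 K/W
  R_common brick = L/(kA) = 0.286/(0.745·24.1) = 0.01593 K/W
  R_gypsum board = L/(kA) = 0.0606/(0.200·24.1) = 0.01257 K/W
ΣR = 0.002902 + 0.01593 + 0.01257 = 0.03140 K/W
Q = ΔT/ΣR = (296.6 K − 279.35 K)/0.03140 = 549 W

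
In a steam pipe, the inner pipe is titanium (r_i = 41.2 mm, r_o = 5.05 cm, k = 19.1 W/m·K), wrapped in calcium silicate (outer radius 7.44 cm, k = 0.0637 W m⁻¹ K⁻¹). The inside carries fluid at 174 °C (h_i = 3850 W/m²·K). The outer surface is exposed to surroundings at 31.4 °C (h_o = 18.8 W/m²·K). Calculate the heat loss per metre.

Q' = 131 W/m

Treat each layer as a resistance in series:
  R'_conv,in = 1/(2πr h) = 1/(2π·0.0412·3850) = 0.001003 m·K/W
  R'_titanium = ln(0.0505/0.0412)/(2πk) = 0.2035/(2π·19.1) = 0.001696 m·K/W
  R'_calcium silicate = ln(0.0744/0.0505)/(2πk) = 0.3875/(2π·0.0637) = 0.9681 m·K/W
  R'_conv,out = 1/(2πr h) = 1/(2π·0.0744·18.8) = 0.1138 m·K/W
ΣR = 0.001003 + 0.001696 + 0.9681 + 0.1138 = 1.085 m·K/W
Q' = ΔT/ΣR = (174 °C − 31.4 °C)/1.085 = 131 W/m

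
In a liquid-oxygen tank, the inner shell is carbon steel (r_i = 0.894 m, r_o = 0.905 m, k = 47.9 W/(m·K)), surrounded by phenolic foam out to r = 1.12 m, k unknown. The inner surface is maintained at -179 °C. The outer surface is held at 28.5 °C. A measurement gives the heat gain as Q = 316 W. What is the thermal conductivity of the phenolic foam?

ΣR = ΔT/Q = |-179 − 28.5|/316 = 0.6566 K/W
Known resistances:
  R_carbon steel = (1/0.894 − 1/0.905)/(4πk) = 0.01360/(4π·47.9) = 2.259×10^-5 K/W
R_phenolic foam = ΣR − ΣR_known = 0.6566 − 2.259×10^-5 = 0.6566 K/W
(1/r₁−1/r₂)/(4πk) = 0.6566 ⇒ k = 0.2121/(4π·0.6566) = 0.0257 W/m·K

k = 0.0257 W/m·K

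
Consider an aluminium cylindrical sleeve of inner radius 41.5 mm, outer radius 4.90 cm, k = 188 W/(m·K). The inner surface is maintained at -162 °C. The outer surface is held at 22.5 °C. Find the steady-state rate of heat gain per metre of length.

Q' = 2πk·ΔT/ln(r₂/r₁) = 2π × 188 × 184.5 / ln(0.0490/0.0415) = 1.31×10^6 W/m

Q' = 1.31×10^6 W/m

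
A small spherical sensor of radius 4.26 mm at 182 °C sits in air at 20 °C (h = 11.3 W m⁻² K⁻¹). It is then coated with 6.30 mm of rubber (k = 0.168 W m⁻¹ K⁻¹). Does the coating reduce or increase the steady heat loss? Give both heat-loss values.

Critical radius for a sphere: r_cr = 2k/h = 0.0297 m = 2.97 cm.
Outer radius after coating: r₂ = 0.00426 + 0.00630 = 0.01056 m.
Since r₁ < r_cr and r₂ ≤ r_cr, the coating moves toward the maximum at r_cr — heat loss rises.
Bare: R = 1/(4πr₁²h) = 388.1 K/W; Q = 162/388.1 = 0.417 W.
Coated: R = R_cond + R_conv = 129.5 K/W; Q = 162/129.5 = 1.25 W.

increases: 0.417 → 1.25 W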